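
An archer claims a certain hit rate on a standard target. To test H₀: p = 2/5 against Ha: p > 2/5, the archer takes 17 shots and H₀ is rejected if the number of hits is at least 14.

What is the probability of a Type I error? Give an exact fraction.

Under H₀, K ~ Binomial(17, 2/5), and α = P(K ≥ 14).
Adding the binomial terms for j = 14 through 17 with p = 2/5 yields 68878336/152587890625.

68878336/152587890625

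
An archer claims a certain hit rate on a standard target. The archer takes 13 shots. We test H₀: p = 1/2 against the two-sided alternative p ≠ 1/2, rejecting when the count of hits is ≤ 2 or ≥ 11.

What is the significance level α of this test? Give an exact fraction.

23/1024

Under H₀, Y ~ Binomial(13, 1/2); α is the probability of landing in either tail, P(Y ≤ 2) + P(Y ≥ 11).
By symmetry, α = 2·P(Y ≤ 2) = 2·(1 + 13 + 78)/8192 = 184/8192 = 23/1024.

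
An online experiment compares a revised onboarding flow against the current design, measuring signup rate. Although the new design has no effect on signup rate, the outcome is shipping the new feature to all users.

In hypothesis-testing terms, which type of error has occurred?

Type I error

The null hypothesis here is that the new design has no effect on signup rate.
'Shipping the new feature to all users' corresponds to rejecting H₀.
H₀ was rejected but H₀ is true — a Type I error (false positive).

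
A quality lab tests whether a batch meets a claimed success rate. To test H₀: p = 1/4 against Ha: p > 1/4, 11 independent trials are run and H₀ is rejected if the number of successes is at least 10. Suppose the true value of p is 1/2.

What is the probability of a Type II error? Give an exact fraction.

β = P(fail to reject H₀ | Ha true) = P(K ≤ 9 | p = 1/2), K ~ Binomial(11, 1/2).
Summing C(11,j)·(1/2)^j·(1/2)^{11-j} for j = 0..9 gives 509/512.

509/512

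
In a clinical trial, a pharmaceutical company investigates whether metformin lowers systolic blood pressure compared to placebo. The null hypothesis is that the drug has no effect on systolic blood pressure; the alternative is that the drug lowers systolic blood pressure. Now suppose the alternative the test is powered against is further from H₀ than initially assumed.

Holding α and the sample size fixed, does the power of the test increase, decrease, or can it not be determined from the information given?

It increases.

A larger true effect moves the Ha sampling distribution further from the H₀ critical value, making rejection more likely when Ha is true.
Since power = 1 − β and β decreases, power increases.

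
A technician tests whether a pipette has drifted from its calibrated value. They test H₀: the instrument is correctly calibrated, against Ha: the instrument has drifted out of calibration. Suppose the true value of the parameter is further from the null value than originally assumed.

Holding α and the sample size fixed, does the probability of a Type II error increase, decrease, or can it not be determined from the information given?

The further the true parameter sits from the null value, the more of the Ha sampling distribution falls in the rejection region.

It decreases.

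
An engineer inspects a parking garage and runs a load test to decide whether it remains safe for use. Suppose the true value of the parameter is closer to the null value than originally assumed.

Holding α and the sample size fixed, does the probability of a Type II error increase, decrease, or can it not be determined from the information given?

When the true parameter is near the null value, the test has a harder time distinguishing Ha from H₀.

It increases.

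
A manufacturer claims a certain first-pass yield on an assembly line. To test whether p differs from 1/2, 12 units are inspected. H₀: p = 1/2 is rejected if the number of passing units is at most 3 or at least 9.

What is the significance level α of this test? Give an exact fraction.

α = P(K ≤ 3 or K ≥ 9 | p = 1/2), K ~ Binomial(12, 1/2).
The two tails are symmetric, so α = 2·(1 + 12 + 66 + 220)/2^12 = 598/4096 = 299/2048.

299/2048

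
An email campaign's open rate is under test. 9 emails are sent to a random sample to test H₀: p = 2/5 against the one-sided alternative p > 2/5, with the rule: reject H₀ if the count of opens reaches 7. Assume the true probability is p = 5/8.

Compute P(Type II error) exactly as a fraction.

24101307/33554432

Under the alternative p = 5/8, K ~ Binomial(9, 5/8); β is the probability the test does not reject, P(K < 7).
Summing C(9,j)·(5/8)^j·(3/8)^{9-j} for j = 0..6 gives 24101307/33554432.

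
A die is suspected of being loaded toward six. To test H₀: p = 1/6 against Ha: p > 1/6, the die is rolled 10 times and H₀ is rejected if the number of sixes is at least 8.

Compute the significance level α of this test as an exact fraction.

The Type I error probability is α = P(K ≥ 8) computed under H₀, where K ~ Binomial(10, 1/6).
Summing C(10,j)(1/6)^j(5/6)^{10−j} for j = 8,…,10 gives 49/2519424.

49/2519424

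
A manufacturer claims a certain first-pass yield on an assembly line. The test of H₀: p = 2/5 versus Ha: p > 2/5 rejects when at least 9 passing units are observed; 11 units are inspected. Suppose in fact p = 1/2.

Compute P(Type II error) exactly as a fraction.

Under the alternative p = 1/2, K ~ Binomial(11, 1/2); β is the probability the test does not reject, P(K < 9).
Equivalently, β = 1 − P(K ≥ 9) = 1981/2048.

1981/2048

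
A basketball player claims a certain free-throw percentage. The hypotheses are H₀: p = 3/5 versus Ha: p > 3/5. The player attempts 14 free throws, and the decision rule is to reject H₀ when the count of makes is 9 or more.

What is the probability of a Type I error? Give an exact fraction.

α = P(reject H₀ | H₀ true) = P(S ≥ 9 | p = 3/5), with S ~ Binomial(14, 3/5).
Adding the binomial terms for j = 9 through 14 with p = 3/5 yields 2965421097/6103515625.

2965421097/6103515625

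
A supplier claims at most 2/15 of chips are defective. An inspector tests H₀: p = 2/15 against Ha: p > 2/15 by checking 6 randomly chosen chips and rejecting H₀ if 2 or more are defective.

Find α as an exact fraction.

84332/455625

The significance level is the probability, assuming p = 2/15, of seeing 2 or more defectives in 6 draws.
α = 1 − P(X ≤ 1) = 1 − 371293/455625 = 84332/455625.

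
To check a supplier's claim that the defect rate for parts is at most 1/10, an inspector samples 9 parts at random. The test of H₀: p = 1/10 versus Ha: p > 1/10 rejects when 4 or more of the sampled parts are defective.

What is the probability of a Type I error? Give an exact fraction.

Under H₀, S ~ Binomial(9, 1/10); the Type I error rate is P(S ≥ 4).
Computing the lower-tail complement: 1 − 495834453/500000000 = 4165547/500000000.

4165547/500000000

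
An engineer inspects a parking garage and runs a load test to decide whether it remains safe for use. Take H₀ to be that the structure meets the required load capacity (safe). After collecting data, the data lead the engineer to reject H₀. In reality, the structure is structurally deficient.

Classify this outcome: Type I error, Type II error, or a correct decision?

The test rejected a false H₀ — the decision matches the true state.

Neither — the decision is correct.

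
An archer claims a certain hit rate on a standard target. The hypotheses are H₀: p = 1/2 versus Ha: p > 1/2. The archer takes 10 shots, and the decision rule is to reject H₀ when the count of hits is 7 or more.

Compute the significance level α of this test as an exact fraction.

α = P(reject H₀ | H₀ true) = P(Y ≥ 7 | p = 1/2), with Y ~ Binomial(10, 1/2).
Summing the upper tail: (120 + 45 + 10 + 1) / 2^10 = 176/1024 = 11/64.

11/64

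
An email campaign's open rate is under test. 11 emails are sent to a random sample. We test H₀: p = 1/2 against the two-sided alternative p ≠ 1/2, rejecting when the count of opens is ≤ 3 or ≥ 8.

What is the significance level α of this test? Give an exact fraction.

α = P(Y ≤ 3 or Y ≥ 8 | p = 1/2), Y ~ Binomial(11, 1/2).
Each tail has probability (1 + 11 + 55 + 165)/2048; doubling gives α = 464/2048 = 29/128.

29/128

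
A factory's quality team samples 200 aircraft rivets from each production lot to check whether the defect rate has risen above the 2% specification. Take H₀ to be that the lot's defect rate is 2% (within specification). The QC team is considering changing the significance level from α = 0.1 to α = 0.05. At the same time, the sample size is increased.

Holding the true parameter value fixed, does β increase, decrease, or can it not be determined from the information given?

Cannot be determined from the information given.

The first change alone would make β increase; the second alone would make β decrease. Which effect dominates depends on the magnitudes, which are not given.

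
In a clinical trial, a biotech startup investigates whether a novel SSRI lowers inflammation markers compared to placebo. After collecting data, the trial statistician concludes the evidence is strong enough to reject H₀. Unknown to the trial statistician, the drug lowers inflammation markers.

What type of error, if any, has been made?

The conventional null hypothesis here is that the drug has no effect on inflammation markers.
The test rejected a false H₀ — the decision matches the true state.

No error — this is a correct decision.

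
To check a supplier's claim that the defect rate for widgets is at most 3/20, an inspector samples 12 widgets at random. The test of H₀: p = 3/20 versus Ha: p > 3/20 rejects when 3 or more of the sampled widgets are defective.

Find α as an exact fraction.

216417823765749/819200000000000

α = P(reject H₀ | H₀ true) = P(K ≥ 3 | p = 3/20), K ~ Binomial(12, 3/20).
α = 1 − P(K ≤ 2) = 1 − 602782176234251/819200000000000 = 216417823765749/819200000000000.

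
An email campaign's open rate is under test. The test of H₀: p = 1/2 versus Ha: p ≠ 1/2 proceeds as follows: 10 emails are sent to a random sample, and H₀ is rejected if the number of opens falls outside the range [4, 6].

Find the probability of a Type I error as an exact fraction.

Under H₀, Y ~ Binomial(10, 1/2); α is the probability of landing in either tail, P(Y ≤ 3) + P(Y ≥ 7).
Each tail has probability (1 + 10 + 45 + 120)/1024; doubling gives α = 352/1024 = 11/32.

11/32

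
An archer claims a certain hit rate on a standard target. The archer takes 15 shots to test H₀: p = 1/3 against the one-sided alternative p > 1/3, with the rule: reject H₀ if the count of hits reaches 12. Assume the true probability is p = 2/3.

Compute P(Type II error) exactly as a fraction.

β = P(fail to reject H₀ | Ha true) = P(K ≤ 11 | p = 2/3), K ~ Binomial(15, 2/3).
Adding the binomial probabilities P(K=0)+…+P(K=11) at p = 2/3 gives 11346539/14348907.

11346539/14348907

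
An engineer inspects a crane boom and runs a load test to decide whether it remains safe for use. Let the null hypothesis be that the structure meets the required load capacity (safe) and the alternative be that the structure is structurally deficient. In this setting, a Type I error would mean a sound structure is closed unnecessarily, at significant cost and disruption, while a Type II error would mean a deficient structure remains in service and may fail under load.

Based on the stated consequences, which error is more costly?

The Type II consequence (a deficient structure remains in service and may fail under load) is more severe than the Type I consequence (a sound structure is closed unnecessarily, at significant cost and disruption).

Type II error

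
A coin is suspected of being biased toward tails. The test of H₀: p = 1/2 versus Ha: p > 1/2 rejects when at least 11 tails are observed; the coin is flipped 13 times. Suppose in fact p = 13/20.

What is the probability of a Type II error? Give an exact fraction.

36323681060626281/40960000000000000

Under the alternative p = 13/20, K ~ Binomial(13, 13/20); β is the probability the test does not reject, P(K < 11).
Summing C(13,j)·(13/20)^j·(7/20)^{13-j} for j = 0..10 gives 36323681060626281/40960000000000000.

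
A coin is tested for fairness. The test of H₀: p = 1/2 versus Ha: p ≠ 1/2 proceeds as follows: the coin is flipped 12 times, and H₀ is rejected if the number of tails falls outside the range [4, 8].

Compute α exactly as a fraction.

The significance level is the null-hypothesis probability of the rejection region {≤3} ∪ {≥9}.
The two tails are symmetric, so α = 2·(1 + 12 + 66 + 220)/2^12 = 598/4096 = 299/2048.

299/2048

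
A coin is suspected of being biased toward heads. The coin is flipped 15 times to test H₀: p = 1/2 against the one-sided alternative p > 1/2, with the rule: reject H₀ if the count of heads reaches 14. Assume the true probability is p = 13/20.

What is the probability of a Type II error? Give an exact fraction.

16151694793243741949/16384000000000000000

β = P(fail to reject H₀ | Ha true) = P(X ≤ 13 | p = 13/20), X ~ Binomial(15, 13/20).
Adding the binomial probabilities P(X=0)+…+P(X=13) at p = 13/20 gives 16151694793243741949/16384000000000000000.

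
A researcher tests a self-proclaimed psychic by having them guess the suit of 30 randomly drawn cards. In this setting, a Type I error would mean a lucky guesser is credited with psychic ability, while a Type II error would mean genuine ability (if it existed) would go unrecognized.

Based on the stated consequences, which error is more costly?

Type I error

The Type I consequence (a lucky guesser is credited with psychic ability) is more severe than the Type II consequence (genuine ability (if it existed) would go unrecognized).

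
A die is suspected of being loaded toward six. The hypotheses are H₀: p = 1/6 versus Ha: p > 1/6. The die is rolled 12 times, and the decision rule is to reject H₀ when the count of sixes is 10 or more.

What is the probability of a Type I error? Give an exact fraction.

α = P(reject H₀ | H₀ true) = P(K ≥ 10 | p = 1/6), with K ~ Binomial(12, 1/6).
Summing C(12,j)(1/6)^j(5/6)^{12−j} for j = 10,…,12 gives 1711/2176782336.

1711/2176782336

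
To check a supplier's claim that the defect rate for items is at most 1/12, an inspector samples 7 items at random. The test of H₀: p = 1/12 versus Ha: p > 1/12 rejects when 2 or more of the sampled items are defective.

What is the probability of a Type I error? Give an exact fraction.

Under H₀, Y ~ Binomial(7, 1/12); the Type I error rate is P(Y ≥ 2).
Via the complement, α = 1 − Σ_{j=0}^{1} C(7,j)(1/12)^j(11/12)^{7-j} = 219095/1990656.

219095/1990656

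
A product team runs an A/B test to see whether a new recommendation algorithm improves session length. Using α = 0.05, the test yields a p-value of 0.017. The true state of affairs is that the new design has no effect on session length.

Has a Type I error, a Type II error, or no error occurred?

Type I error

The conventional null hypothesis is that the new design has no effect on session length.
Since p = 0.017 < α = 0.05, H₀ is rejected.
H₀ is true (actually the new design has no effect on session length).
Rejecting a true H₀ is a Type I error.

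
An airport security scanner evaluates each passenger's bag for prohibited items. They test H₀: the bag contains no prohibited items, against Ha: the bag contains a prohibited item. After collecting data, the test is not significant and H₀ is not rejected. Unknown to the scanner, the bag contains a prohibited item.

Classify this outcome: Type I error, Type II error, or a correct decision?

Type II error

H₀ was not rejected, but H₀ is actually false.
Failing to reject a false null hypothesis is a Type II error (false negative).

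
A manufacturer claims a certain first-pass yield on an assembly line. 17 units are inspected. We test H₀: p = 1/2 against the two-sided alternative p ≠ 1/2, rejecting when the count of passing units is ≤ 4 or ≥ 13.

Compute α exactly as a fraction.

1607/32768

α = P(K ≤ 4 or K ≥ 13 | p = 1/2), K ~ Binomial(17, 1/2).
Each tail has probability (1 + 17 + 136 + 680 + 2380)/131072; doubling gives α = 6428/131072 = 1607/32768.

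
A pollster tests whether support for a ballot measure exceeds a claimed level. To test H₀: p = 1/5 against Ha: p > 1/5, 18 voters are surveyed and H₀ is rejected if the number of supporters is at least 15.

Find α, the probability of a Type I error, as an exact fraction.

The Type I error probability is α = P(X ≥ 15) computed under H₀, where X ~ Binomial(18, 1/5).
Adding the binomial terms for j = 15 through 18 with p = 1/5 yields 10949/762939453125.

10949/762939453125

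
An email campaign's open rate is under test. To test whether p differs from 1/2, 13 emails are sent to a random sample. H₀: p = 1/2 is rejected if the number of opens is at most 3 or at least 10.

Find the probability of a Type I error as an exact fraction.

The significance level is the null-hypothesis probability of the rejection region {≤3} ∪ {≥10}.
By symmetry, α = 2·P(X ≤ 3) = 2·(1 + 13 + 78 + 286)/8192 = 756/8192 = 189/2048.

189/2048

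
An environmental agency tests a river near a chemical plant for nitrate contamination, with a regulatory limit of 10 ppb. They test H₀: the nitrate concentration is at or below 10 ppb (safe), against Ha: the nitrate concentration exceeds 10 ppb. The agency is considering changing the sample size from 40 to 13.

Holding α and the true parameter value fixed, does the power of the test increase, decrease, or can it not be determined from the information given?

Reducing n widens both sampling distributions, so the test has less ability to distinguish Ha from H₀.
Since power = 1 − β and β increases, power decreases.

It decreases.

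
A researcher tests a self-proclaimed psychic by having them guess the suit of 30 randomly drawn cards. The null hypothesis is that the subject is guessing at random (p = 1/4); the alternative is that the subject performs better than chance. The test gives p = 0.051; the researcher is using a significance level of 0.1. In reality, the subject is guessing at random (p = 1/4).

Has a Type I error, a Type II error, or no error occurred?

Since p = 0.051 < α = 0.1, H₀ is rejected.
H₀ is true (actually the subject is guessing at random (p = 1/4)).
Rejecting a true H₀ is a Type I error.

Type I error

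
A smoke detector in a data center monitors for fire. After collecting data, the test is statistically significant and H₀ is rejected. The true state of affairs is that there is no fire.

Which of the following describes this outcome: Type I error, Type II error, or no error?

The conventional null hypothesis here is that there is no fire.
H₀ was rejected, but H₀ is actually true.
Rejecting a true null hypothesis is a Type I error (false positive).

Type I error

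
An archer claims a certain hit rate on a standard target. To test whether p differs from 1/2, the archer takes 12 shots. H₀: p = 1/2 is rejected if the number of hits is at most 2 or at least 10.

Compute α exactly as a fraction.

79/2048

α = P(X ≤ 2 or X ≥ 10 | p = 1/2), X ~ Binomial(12, 1/2).
By symmetry, α = 2·P(X ≤ 2) = 2·(1 + 12 + 66)/4096 = 158/4096 = 79/2048.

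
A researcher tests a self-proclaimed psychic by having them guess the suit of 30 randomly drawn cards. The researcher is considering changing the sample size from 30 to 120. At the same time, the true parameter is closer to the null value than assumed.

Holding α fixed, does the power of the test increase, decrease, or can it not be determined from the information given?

The first change alone would make β decrease; the second alone would make β increase. Which effect dominates depends on the magnitudes, which are not given.
Since power = 1 − β, the effect on power is likewise indeterminate.

Cannot be determined from the information given.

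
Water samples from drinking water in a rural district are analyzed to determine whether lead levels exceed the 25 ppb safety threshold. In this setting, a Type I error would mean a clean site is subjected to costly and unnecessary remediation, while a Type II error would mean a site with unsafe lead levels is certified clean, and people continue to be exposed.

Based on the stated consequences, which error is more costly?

Type II error

The Type II consequence (a site with unsafe lead levels is certified clean, and people continue to be exposed) is more severe than the Type I consequence (a clean site is subjected to costly and unnecessary remediation).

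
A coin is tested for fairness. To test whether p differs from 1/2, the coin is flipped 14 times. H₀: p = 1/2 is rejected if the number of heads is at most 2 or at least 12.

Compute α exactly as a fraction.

53/4096

The significance level is the null-hypothesis probability of the rejection region {≤2} ∪ {≥12}.
By symmetry, α = 2·P(K ≤ 2) = 2·(1 + 14 + 91)/16384 = 212/16384 = 53/4096.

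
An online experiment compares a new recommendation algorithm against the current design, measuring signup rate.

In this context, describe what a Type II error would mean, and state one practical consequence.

A Type II error would mean concluding that the new design has no effect on signup rate (or at least failing to establish that the new design increases signup rate) when in fact the new design increases signup rate. Consequence: a genuinely better design is discarded.

With the conventional null hypothesis that the new design has no effect on signup rate:
A Type II error is failing to reject H₀ when H₀ is false.
Here that means keeping the current design when actually the new design increases signup rate.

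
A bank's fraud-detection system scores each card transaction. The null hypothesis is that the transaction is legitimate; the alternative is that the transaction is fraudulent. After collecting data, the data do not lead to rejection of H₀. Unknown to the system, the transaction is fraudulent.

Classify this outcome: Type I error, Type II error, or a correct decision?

H₀ was not rejected, but H₀ is actually false.
Failing to reject a false null hypothesis is a Type II error (false negative).

Type II error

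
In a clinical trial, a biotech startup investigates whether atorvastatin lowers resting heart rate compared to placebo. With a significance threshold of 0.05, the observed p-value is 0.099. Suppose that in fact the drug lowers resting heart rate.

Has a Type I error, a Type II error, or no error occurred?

Type II error

The conventional null hypothesis is that the drug has no effect on resting heart rate.
Since p = 0.099 ≥ α = 0.05, H₀ is not rejected.
H₀ is false (actually the drug lowers resting heart rate).
Failing to reject a false H₀ is a Type II error.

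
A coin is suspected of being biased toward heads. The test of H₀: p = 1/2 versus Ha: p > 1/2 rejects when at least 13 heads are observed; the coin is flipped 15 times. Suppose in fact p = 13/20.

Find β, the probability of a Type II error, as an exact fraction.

30745097163070342213/32768000000000000000

A Type II error is failing to reject when Ha holds: with p = 13/20, β = P(S ≤ 12).
Summing C(15,j)·(13/20)^j·(7/20)^{15-j} for j = 0..12 gives 30745097163070342213/32768000000000000000.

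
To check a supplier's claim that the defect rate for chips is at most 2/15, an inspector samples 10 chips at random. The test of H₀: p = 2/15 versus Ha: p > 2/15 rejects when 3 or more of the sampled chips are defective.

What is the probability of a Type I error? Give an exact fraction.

26623460512/192216796875

The significance level is the probability, assuming p = 2/15, of seeing 3 or more defectives in 10 draws.
Computing the lower-tail complement: 1 − 165593336363/192216796875 = 26623460512/192216796875.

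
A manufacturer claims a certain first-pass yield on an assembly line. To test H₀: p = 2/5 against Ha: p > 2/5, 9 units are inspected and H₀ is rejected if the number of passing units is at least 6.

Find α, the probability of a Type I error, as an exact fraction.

The Type I error probability is α = P(X ≥ 6) computed under H₀, where X ~ Binomial(9, 2/5).
Summing C(9,j)(2/5)^j(3/5)^{9−j} for j = 6,…,9 gives 194048/1953125.

194048/1953125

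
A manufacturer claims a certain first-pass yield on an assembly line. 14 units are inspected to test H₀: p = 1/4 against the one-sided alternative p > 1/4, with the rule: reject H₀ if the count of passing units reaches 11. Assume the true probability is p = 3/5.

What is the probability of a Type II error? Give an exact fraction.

A Type II error is failing to reject when Ha holds: with p = 3/5, β = P(S ≤ 10).
Adding the binomial probabilities P(S=0)+…+P(S=10) at p = 3/5 gives 5344795024/6103515625.

5344795024/6103515625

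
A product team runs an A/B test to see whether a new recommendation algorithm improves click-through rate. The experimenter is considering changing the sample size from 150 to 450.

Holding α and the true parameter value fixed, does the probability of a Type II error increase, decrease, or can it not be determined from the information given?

More data shrinks sampling variability; the test statistic under Ha concentrates further from the null value, making rejection more likely.

It decreases.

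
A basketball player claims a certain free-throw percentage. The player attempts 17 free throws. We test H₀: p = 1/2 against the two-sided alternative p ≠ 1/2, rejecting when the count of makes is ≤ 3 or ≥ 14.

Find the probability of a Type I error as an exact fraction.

417/32768

α = P(K ≤ 3 or K ≥ 14 | p = 1/2), K ~ Binomial(17, 1/2).
By symmetry, α = 2·P(K ≤ 3) = 2·(1 + 17 + 136 + 680)/131072 = 1668/131072 = 417/32768.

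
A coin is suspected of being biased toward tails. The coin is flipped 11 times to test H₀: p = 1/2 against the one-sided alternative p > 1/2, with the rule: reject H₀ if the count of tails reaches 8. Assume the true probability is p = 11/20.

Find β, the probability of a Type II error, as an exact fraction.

828290341647/1024000000000

β = P(fail to reject H₀ | Ha true) = P(Y ≤ 7 | p = 11/20), Y ~ Binomial(11, 11/20).
Equivalently, β = 1 − P(Y ≥ 8) = 828290341647/1024000000000.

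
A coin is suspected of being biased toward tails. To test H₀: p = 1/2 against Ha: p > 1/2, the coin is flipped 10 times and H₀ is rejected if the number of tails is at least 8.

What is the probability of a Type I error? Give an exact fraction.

7/128

Under H₀, X ~ Binomial(10, 1/2), and α = P(X ≥ 8).
P(X ≥ 8) = [C(10,8) + C(10,9) + C(10,10)] / 2^10 = (45 + 10 + 1) / 1024 = 56/1024 = 7/128.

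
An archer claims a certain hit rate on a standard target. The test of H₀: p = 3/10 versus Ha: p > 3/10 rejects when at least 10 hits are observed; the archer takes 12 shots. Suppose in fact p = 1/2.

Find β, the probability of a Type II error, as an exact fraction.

Under the alternative p = 1/2, Y ~ Binomial(12, 1/2); β is the probability the test does not reject, P(Y < 10).
Adding the binomial probabilities P(Y=0)+…+P(Y=9) at p = 1/2 gives 4017/4096.

4017/4096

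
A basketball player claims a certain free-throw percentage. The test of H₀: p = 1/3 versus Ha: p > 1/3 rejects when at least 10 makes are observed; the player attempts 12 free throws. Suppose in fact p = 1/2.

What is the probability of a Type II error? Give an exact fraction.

Under the alternative p = 1/2, X ~ Binomial(12, 1/2); β is the probability the test does not reject, P(X < 10).
Summing C(12,j)·(1/2)^j·(1/2)^{12-j} for j = 0..9 gives 4017/4096.

4017/4096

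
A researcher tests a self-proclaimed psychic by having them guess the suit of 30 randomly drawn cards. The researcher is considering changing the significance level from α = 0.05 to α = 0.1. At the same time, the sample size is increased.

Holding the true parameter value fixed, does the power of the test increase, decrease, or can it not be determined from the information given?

It increases.

A larger α widens the rejection region, so when the alternative is true more outcomes lead to rejection — failing to reject becomes less likely. Increasing n separates the H₀ and Ha sampling distributions, so under Ha fewer outcomes land in the acceptance region. Both changes push β in the same direction.
Since power = 1 − β and β decreases, power increases.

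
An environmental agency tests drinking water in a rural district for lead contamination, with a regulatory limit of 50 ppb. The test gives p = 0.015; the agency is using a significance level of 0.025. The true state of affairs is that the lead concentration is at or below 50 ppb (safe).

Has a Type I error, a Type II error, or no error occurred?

Type I error

The conventional null hypothesis is that the lead concentration is at or below 50 ppb (safe).
Since p = 0.015 < α = 0.025, H₀ is rejected.
H₀ is true (actually the lead concentration is at or below 50 ppb (safe)).
Rejecting a true H₀ is a Type I error.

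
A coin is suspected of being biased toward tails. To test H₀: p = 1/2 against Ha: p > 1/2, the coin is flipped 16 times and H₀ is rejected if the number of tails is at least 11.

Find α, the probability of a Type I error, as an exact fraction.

The Type I error probability is α = P(S ≥ 11) computed under H₀, where S ~ Binomial(16, 1/2).
That's C(16,11) + C(16,12) + C(16,13) + C(16,14) + C(16,15) + C(16,16) over 2^16, i.e. (4368 + 1820 + 560 + 120 + 16 + 1)/65536 = 6885/65536.

6885/65536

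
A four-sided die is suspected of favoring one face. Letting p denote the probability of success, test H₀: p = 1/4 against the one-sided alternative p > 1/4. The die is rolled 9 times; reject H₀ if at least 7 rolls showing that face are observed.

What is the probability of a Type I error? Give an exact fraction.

The Type I error probability is α = P(K ≥ 7) computed under H₀, where K ~ Binomial(9, 1/4).
Summing C(9,j)(1/4)^j(3/4)^{9−j} for j = 7,…,9 gives 11/8192.

11/8192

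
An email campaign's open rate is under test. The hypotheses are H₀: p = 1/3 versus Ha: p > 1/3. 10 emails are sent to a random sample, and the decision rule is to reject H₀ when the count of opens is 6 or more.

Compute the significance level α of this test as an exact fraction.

α = P(reject H₀ | H₀ true) = P(K ≥ 6 | p = 1/3), with K ~ Binomial(10, 1/3).
Summing C(10,j)(1/3)^j(2/3)^{10−j} for j = 6,…,10 gives 1507/19683.

1507/19683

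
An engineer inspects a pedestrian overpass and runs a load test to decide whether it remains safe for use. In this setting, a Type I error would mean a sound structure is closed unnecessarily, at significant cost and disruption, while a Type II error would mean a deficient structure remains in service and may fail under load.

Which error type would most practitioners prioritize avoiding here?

Type II error

The Type II consequence (a deficient structure remains in service and may fail under load) is more severe than the Type I consequence (a sound structure is closed unnecessarily, at significant cost and disruption).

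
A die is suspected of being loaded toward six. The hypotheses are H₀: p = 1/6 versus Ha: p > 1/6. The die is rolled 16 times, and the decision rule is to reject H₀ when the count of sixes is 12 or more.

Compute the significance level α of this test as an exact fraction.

134509/313456656384

The Type I error probability is α = P(Y ≥ 12) computed under H₀, where Y ~ Binomial(16, 1/6).
Adding the binomial terms for j = 12 through 16 with p = 1/6 yields 134509/313456656384.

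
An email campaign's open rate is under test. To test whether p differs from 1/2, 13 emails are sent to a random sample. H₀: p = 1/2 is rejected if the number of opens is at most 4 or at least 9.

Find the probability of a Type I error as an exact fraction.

1093/4096

Under H₀, K ~ Binomial(13, 1/2); α is the probability of landing in either tail, P(K ≤ 4) + P(K ≥ 9).
Each tail has probability (1 + 13 + 78 + 286 + 715)/8192; doubling gives α = 2186/8192 = 1093/4096.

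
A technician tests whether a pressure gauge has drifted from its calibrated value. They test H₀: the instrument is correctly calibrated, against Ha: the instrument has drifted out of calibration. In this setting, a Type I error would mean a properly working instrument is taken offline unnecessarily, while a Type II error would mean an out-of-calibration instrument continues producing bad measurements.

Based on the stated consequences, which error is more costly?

The Type II consequence (an out-of-calibration instrument continues producing bad measurements) is more severe than the Type I consequence (a properly working instrument is taken offline unnecessarily).

Type II error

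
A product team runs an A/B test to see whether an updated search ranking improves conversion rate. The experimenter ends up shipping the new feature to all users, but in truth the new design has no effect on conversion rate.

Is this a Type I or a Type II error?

Type I error

The null hypothesis here is that the new design has no effect on conversion rate.
'Shipping the new feature to all users' corresponds to rejecting H₀.
H₀ was rejected but H₀ is true — a Type I error (false positive).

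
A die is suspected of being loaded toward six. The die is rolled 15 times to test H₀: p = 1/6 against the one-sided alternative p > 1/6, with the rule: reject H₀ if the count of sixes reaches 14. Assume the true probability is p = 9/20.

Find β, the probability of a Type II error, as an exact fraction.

16382009719056418393/16384000000000000000

β = P(fail to reject H₀ | Ha true) = P(K ≤ 13 | p = 9/20), K ~ Binomial(15, 9/20).
Equivalently, β = 1 − P(K ≥ 14) = 16382009719056418393/16384000000000000000.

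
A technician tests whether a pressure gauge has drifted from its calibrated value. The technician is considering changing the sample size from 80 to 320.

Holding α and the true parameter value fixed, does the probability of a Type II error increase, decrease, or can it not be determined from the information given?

It decreases.

Increasing n separates the H₀ and Ha sampling distributions, so under Ha fewer outcomes land in the acceptance region.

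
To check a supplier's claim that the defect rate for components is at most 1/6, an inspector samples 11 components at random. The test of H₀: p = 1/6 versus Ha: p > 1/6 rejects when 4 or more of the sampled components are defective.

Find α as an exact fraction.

The significance level is the probability, assuming p = 1/6, of seeing 4 or more defectives in 11 draws.
Computing the lower-tail complement: 1 − 13671875/15116544 = 1444669/15116544.

1444669/15116544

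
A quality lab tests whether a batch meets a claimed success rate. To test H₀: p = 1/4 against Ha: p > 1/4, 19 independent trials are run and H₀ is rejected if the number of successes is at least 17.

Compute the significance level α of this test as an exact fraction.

1597/274877906944

Under H₀, S ~ Binomial(19, 1/4), and α = P(S ≥ 17).
P(S ≥ 17) = Σ_{j=17}^{19} C(19,j)·(1/4)^j·(3/4)^{19-j} = 1597/274877906944.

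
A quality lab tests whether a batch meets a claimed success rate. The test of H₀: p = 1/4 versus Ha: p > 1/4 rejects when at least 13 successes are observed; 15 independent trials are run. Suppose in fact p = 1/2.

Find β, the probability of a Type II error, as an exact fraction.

A Type II error is failing to reject when Ha holds: with p = 1/2, β = P(Y ≤ 12).
Equivalently, β = 1 − P(Y ≥ 13) = 32647/32768.

32647/32768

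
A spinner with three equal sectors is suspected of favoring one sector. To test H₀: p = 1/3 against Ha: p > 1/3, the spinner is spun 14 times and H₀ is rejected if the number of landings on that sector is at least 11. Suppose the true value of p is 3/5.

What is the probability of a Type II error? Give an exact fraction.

β = P(fail to reject H₀ | Ha true) = P(X ≤ 10 | p = 3/5), X ~ Binomial(14, 3/5).
Adding the binomial probabilities P(X=0)+…+P(X=10) at p = 3/5 gives 5344795024/6103515625.

5344795024/6103515625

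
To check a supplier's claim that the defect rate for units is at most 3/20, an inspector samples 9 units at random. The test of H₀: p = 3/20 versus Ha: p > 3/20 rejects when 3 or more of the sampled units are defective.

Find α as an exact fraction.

4507308909/32000000000

Under H₀, X ~ Binomial(9, 3/20); the Type I error rate is P(X ≥ 3).
α = 1 − P(X ≤ 2) = 1 − 27492691091/32000000000 = 4507308909/32000000000.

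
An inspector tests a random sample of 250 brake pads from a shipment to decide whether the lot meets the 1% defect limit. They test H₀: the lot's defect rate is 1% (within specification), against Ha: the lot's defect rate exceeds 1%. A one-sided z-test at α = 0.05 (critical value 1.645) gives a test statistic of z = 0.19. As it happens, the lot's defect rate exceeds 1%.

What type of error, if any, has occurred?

Type II error

Since z = 0.19 ≤ z* = 1.645, H₀ is not rejected.
H₀ is false (actually the lot's defect rate exceeds 1%).
Failing to reject a false H₀ is a Type II error.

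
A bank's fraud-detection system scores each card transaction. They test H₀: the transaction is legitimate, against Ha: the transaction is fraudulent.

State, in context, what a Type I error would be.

A Type I error would mean concluding that the transaction is fraudulent when in fact the transaction is legitimate.

A Type I error is rejecting H₀ when H₀ is true.
Here that means blocking the transaction and freezing the card when actually the transaction is legitimate.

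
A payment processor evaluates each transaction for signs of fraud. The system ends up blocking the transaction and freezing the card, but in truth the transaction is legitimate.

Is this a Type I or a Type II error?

The null hypothesis here is that the transaction is legitimate.
'Blocking the transaction and freezing the card' corresponds to rejecting H₀.
H₀ was rejected but H₀ is true — a Type I error (false positive).

Type I error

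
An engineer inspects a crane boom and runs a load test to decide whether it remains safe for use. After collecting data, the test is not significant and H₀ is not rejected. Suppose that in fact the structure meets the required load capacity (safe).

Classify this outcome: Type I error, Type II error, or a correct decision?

No error — this is a correct decision.

The conventional null hypothesis here is that the structure meets the required load capacity (safe).
The test retained a true H₀ — the decision matches the true state.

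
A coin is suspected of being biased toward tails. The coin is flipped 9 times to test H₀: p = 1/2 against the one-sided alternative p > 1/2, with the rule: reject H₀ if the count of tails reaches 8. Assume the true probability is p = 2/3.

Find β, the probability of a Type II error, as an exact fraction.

A Type II error is failing to reject when Ha holds: with p = 2/3, β = P(X ≤ 7).
Adding the binomial probabilities P(X=0)+…+P(X=7) at p = 2/3 gives 16867/19683.

16867/19683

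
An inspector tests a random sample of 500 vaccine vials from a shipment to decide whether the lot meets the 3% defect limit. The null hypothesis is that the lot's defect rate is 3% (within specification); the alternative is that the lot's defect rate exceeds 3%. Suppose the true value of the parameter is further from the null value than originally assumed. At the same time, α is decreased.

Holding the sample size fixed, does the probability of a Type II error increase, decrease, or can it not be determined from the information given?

The first change alone would make β decrease; the second alone would make β increase. Which effect dominates depends on the magnitudes, which are not given.

Cannot be determined from the information given.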